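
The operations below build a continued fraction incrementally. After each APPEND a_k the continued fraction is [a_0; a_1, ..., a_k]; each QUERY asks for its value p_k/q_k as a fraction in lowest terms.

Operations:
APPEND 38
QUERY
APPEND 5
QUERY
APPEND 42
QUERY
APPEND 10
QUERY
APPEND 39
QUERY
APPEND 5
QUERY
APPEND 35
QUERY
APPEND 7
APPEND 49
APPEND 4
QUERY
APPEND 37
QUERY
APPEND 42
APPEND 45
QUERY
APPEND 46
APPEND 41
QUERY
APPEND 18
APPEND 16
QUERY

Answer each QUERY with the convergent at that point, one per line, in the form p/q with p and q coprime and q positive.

APPEND 38: p_0 = 38·1 + 0 = 38, q_0 = 38·0 + 1 = 1 → 38/1
APPEND 5: p_1 = 5·38 + 1 = 191, q_1 = 5·1 + 0 = 5 → 191/5
APPEND 42: p_2 = 42·191 + 38 = 8060, q_2 = 42·5 + 1 = 211 → 8060/211
APPEND 10: p_3 = 10·8060 + 191 = 80791, q_3 = 10·211 + 5 = 2115 → 80791/2115
APPEND 39: p_4 = 39·80791 + 8060 = 3158909, q_4 = 39·2115 + 211 = 82696 → 3158909/82696
APPEND 5: p_5 = 5·3158909 + 80791 = 15875336, q_5 = 5·82696 + 2115 = 415595 → 15875336/415595
APPEND 35: p_6 = 35·15875336 + 3158909 = 558795669, q_6 = 35·415595 + 82696 = 14628521 → 558795669/14628521
APPEND 7: p_7 = 7·558795669 + 15875336 = 3927445019, q_7 = 7·14628521 + 415595 = 102815242 → 3927445019/102815242
APPEND 49: p_8 = 49·3927445019 + 558795669 = 193003601600, q_8 = 49·102815242 + 14628521 = 5052575379 → 193003601600/5052575379
APPEND 4: p_9 = 4·193003601600 + 3927445019 = 775941851419, q_9 = 4·5052575379 + 102815242 = 20313116758 → 775941851419/20313116758
APPEND 37: p_10 = 37·775941851419 + 193003601600 = 28902852104103, q_10 = 37·20313116758 + 5052575379 = 756637895425 → 28902852104103/756637895425
APPEND 42: p_11 = 42·28902852104103 + 775941851419 = 1214695730223745, q_11 = 42·756637895425 + 20313116758 = 31799104724608 → 1214695730223745/31799104724608
APPEND 45: p_12 = 45·1214695730223745 + 28902852104103 = 54690210712172628, q_12 = 45·31799104724608 + 756637895425 = 1431716350502785 → 54690210712172628/1431716350502785
APPEND 46: p_13 = 46·54690210712172628 + 1214695730223745 = 2516964388490164633, q_13 = 46·1431716350502785 + 31799104724608 = 65890751227852718 → 2516964388490164633/65890751227852718
APPEND 41: p_14 = 41·2516964388490164633 + 54690210712172628 = 103250230138808922581, q_14 = 41·65890751227852718 + 1431716350502785 = 2702952516692464223 → 103250230138808922581/2702952516692464223
APPEND 18: p_15 = 18·103250230138808922581 + 2516964388490164633 = 1861021106887050771091, q_15 = 18·2702952516692464223 + 65890751227852718 = 48719036051692208732 → 1861021106887050771091/48719036051692208732
APPEND 16: p_16 = 16·1861021106887050771091 + 103250230138808922581 = 29879587940331621260037, q_16 = 16·48719036051692208732 + 2702952516692464223 = 782207529343767803935 → 29879587940331621260037/782207529343767803935

38/1
191/5
8060/211
80791/2115
3158909/82696
15875336/415595
558795669/14628521
775941851419/20313116758
28902852104103/756637895425
54690210712172628/1431716350502785
103250230138808922581/2702952516692464223
29879587940331621260037/782207529343767803935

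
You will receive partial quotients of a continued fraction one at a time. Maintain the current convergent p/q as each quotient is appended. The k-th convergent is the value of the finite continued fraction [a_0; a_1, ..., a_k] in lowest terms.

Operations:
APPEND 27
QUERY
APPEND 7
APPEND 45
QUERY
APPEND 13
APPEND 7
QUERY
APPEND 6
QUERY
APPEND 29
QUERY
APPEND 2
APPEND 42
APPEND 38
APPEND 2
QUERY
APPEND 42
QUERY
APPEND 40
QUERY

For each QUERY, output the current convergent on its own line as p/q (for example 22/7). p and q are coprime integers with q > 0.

APPEND 27: p_0 = 27·1 + 0 = 27, q_0 = 27·0 + 1 = 1 → 27/1
APPEND 7: p_1 = 7·27 + 1 = 190, q_1 = 7·1 + 0 = 7 → 190/7
APPEND 45: p_2 = 45·190 + 27 = 8577, q_2 = 45·7 + 1 = 316 → 8577/316
APPEND 13: p_3 = 13·8577 + 190 = 111691, q_3 = 13·316 + 7 = 4115 → 111691/4115
APPEND 7: p_4 = 7·111691 + 8577 = 790414, q_4 = 7·4115 + 316 = 29121 → 790414/29121
APPEND 6: p_5 = 6·790414 + 111691 = 4854175, q_5 = 6·29121 + 4115 = 178841 → 4854175/178841
APPEND 29: p_6 = 29·4854175 + 790414 = 141561489, q_6 = 29·178841 + 29121 = 5215510 → 141561489/5215510
APPEND 2: p_7 = 2·141561489 + 4854175 = 287977153, q_7 = 2·5215510 + 178841 = 10609861 → 287977153/10609861
APPEND 42: p_8 = 42·287977153 + 141561489 = 12236601915, q_8 = 42·10609861 + 5215510 = 450829672 → 12236601915/450829672
APPEND 38: p_9 = 38·12236601915 + 287977153 = 465278849923, q_9 = 38·450829672 + 10609861 = 17142137397 → 465278849923/17142137397
APPEND 2: p_10 = 2·465278849923 + 12236601915 = 942794301761, q_10 = 2·17142137397 + 450829672 = 34735104466 → 942794301761/34735104466
APPEND 42: p_11 = 42·942794301761 + 465278849923 = 40062639523885, q_11 = 42·34735104466 + 17142137397 = 1476016524969 → 40062639523885/1476016524969
APPEND 40: p_12 = 40·40062639523885 + 942794301761 = 1603448375257161, q_12 = 40·1476016524969 + 34735104466 = 59075396103226 → 1603448375257161/59075396103226

27/1
8577/316
790414/29121
4854175/178841
141561489/5215510
942794301761/34735104466
40062639523885/1476016524969
1603448375257161/59075396103226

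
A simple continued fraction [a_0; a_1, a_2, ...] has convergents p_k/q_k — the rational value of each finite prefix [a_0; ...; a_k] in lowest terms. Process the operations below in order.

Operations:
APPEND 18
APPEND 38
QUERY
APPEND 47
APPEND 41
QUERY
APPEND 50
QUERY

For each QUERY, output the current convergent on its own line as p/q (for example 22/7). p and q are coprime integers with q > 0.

685/38
1321418/73305
66103113/3667037

APPEND 18: p_0 = 18·1 + 0 = 18, q_0 = 18·0 + 1 = 1 → 18/1
APPEND 38: p_1 = 38·18 + 1 = 685, q_1 = 38·1 + 0 = 38 → 685/38
APPEND 47: p_2 = 47·685 + 18 = 32213, q_2 = 47·38 + 1 = 1787 → 32213/1787
APPEND 41: p_3 = 41·32213 + 685 = 1321418, q_3 = 41·1787 + 38 = 73305 → 1321418/73305
APPEND 50: p_4 = 50·1321418 + 32213 = 66103113, q_4 = 50·73305 + 1787 = 3667037 → 66103113/3667037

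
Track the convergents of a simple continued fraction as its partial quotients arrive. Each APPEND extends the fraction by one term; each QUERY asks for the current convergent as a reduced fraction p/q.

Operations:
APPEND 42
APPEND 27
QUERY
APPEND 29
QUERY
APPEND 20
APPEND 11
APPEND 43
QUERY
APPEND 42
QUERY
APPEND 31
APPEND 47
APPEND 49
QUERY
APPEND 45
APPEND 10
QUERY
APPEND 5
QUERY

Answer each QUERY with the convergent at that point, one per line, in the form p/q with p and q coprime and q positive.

APPEND 42: p_0 = 42·1 + 0 = 42, q_0 = 42·0 + 1 = 1 → 42/1
APPEND 27: p_1 = 27·42 + 1 = 1135, q_1 = 27·1 + 0 = 27 → 1135/27
APPEND 29: p_2 = 29·1135 + 42 = 32957, q_2 = 29·27 + 1 = 784 → 32957/784
APPEND 20: p_3 = 20·32957 + 1135 = 660275, q_3 = 20·784 + 27 = 15707 → 660275/15707
APPEND 11: p_4 = 11·660275 + 32957 = 7295982, q_4 = 11·15707 + 784 = 173561 → 7295982/173561
APPEND 43: p_5 = 43·7295982 + 660275 = 314387501, q_5 = 43·173561 + 15707 = 7478830 → 314387501/7478830
APPEND 42: p_6 = 42·314387501 + 7295982 = 13211571024, q_6 = 42·7478830 + 173561 = 314284421 → 13211571024/314284421
APPEND 31: p_7 = 31·13211571024 + 314387501 = 409873089245, q_7 = 31·314284421 + 7478830 = 9750295881 → 409873089245/9750295881
APPEND 47: p_8 = 47·409873089245 + 13211571024 = 19277246765539, q_8 = 47·9750295881 + 314284421 = 458578190828 → 19277246765539/458578190828
APPEND 49: p_9 = 49·19277246765539 + 409873089245 = 944994964600656, q_9 = 49·458578190828 + 9750295881 = 22480081646453 → 944994964600656/22480081646453
APPEND 45: p_10 = 45·944994964600656 + 19277246765539 = 42544050653795059, q_10 = 45·22480081646453 + 458578190828 = 1012062252281213 → 42544050653795059/1012062252281213
APPEND 10: p_11 = 10·42544050653795059 + 944994964600656 = 426385501502551246, q_11 = 10·1012062252281213 + 22480081646453 = 10143102604458583 → 426385501502551246/10143102604458583
APPEND 5: p_12 = 5·426385501502551246 + 42544050653795059 = 2174471558166551289, q_12 = 5·10143102604458583 + 1012062252281213 = 51727575274574128 → 2174471558166551289/51727575274574128

1135/27
32957/784
314387501/7478830
13211571024/314284421
944994964600656/22480081646453
426385501502551246/10143102604458583
2174471558166551289/51727575274574128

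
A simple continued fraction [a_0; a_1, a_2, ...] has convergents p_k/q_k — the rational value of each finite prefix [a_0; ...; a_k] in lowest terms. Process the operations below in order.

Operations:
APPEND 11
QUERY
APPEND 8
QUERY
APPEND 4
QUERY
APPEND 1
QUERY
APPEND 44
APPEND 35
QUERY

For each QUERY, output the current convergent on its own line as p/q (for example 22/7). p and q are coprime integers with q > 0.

APPEND 11: p_0 = 11·1 + 0 = 11, q_0 = 11·0 + 1 = 1 → 11/1
APPEND 8: p_1 = 8·11 + 1 = 89, q_1 = 8·1 + 0 = 8 → 89/8
APPEND 4: p_2 = 4·89 + 11 = 367, q_2 = 4·8 + 1 = 33 → 367/33
APPEND 1: p_3 = 1·367 + 89 = 456, q_3 = 1·33 + 8 = 41 → 456/41
APPEND 44: p_4 = 44·456 + 367 = 20431, q_4 = 44·41 + 33 = 1837 → 20431/1837
APPEND 35: p_5 = 35·20431 + 456 = 715541, q_5 = 35·1837 + 41 = 64336 → 715541/64336

11/1
89/8
367/33
456/41
715541/64336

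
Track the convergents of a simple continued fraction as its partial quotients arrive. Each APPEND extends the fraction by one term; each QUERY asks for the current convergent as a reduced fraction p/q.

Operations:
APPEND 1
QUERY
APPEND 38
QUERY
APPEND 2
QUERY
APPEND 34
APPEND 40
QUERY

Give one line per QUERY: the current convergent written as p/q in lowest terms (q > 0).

1/1
39/38
79/77
109079/106317

APPEND 1: p_0 = 1·1 + 0 = 1, q_0 = 1·0 + 1 = 1 → 1/1
APPEND 38: p_1 = 38·1 + 1 = 39, q_1 = 38·1 + 0 = 38 → 39/38
APPEND 2: p_2 = 2·39 + 1 = 79, q_2 = 2·38 + 1 = 77 → 79/77
APPEND 34: p_3 = 34·79 + 39 = 2725, q_3 = 34·77 + 38 = 2656 → 2725/2656
APPEND 40: p_4 = 40·2725 + 79 = 109079, q_4 = 40·2656 + 77 = 106317 → 109079/106317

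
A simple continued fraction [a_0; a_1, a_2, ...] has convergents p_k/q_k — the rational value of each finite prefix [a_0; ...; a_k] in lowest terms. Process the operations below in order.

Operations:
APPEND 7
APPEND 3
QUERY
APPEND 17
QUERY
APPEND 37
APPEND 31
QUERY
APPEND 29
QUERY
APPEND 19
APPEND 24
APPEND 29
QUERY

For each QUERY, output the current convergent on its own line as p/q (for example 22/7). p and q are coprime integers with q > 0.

22/3
381/52
438070/59789
12718149/1735808
169100608318/23079316709

APPEND 7: p_0 = 7·1 + 0 = 7, q_0 = 7·0 + 1 = 1 → 7/1
APPEND 3: p_1 = 3·7 + 1 = 22, q_1 = 3·1 + 0 = 3 → 22/3
APPEND 17: p_2 = 17·22 + 7 = 381, q_2 = 17·3 + 1 = 52 → 381/52
APPEND 37: p_3 = 37·381 + 22 = 14119, q_3 = 37·52 + 3 = 1927 → 14119/1927
APPEND 31: p_4 = 31·14119 + 381 = 438070, q_4 = 31·1927 + 52 = 59789 → 438070/59789
APPEND 29: p_5 = 29·438070 + 14119 = 12718149, q_5 = 29·59789 + 1927 = 1735808 → 12718149/1735808
APPEND 19: p_6 = 19·12718149 + 438070 = 242082901, q_6 = 19·1735808 + 59789 = 33040141 → 242082901/33040141
APPEND 24: p_7 = 24·242082901 + 12718149 = 5822707773, q_7 = 24·33040141 + 1735808 = 794699192 → 5822707773/794699192
APPEND 29: p_8 = 29·5822707773 + 242082901 = 169100608318, q_8 = 29·794699192 + 33040141 = 23079316709 → 169100608318/23079316709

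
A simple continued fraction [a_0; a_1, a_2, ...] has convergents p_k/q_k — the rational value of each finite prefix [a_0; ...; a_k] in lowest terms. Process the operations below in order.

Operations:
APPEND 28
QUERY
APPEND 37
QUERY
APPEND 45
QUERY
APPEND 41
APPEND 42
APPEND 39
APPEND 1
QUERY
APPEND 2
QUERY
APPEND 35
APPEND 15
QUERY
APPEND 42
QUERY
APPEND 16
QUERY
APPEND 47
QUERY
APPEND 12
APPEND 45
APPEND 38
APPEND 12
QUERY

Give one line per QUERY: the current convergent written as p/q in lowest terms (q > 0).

28/1
1037/37
46693/1666
3221739170/114951223
9584721917/341981597
5089889815892/181606588367
214114059273729/7639561018532
3430914838195556/122414582884879
161467111454464861/5761124956607845
40014493433342521734853/1427711777762627459128

APPEND 28: p_0 = 28·1 + 0 = 28, q_0 = 28·0 + 1 = 1 → 28/1
APPEND 37: p_1 = 37·28 + 1 = 1037, q_1 = 37·1 + 0 = 37 → 1037/37
APPEND 45: p_2 = 45·1037 + 28 = 46693, q_2 = 45·37 + 1 = 1666 → 46693/1666
APPEND 41: p_3 = 41·46693 + 1037 = 1915450, q_3 = 41·1666 + 37 = 68343 → 1915450/68343
APPEND 42: p_4 = 42·1915450 + 46693 = 80495593, q_4 = 42·68343 + 1666 = 2872072 → 80495593/2872072
APPEND 39: p_5 = 39·80495593 + 1915450 = 3141243577, q_5 = 39·2872072 + 68343 = 112079151 → 3141243577/112079151
APPEND 1: p_6 = 1·3141243577 + 80495593 = 3221739170, q_6 = 1·112079151 + 2872072 = 114951223 → 3221739170/114951223
APPEND 2: p_7 = 2·3221739170 + 3141243577 = 9584721917, q_7 = 2·114951223 + 112079151 = 341981597 → 9584721917/341981597
APPEND 35: p_8 = 35·9584721917 + 3221739170 = 338687006265, q_8 = 35·341981597 + 114951223 = 12084307118 → 338687006265/12084307118
APPEND 15: p_9 = 15·338687006265 + 9584721917 = 5089889815892, q_9 = 15·12084307118 + 341981597 = 181606588367 → 5089889815892/181606588367
APPEND 42: p_10 = 42·5089889815892 + 338687006265 = 214114059273729, q_10 = 42·181606588367 + 12084307118 = 7639561018532 → 214114059273729/7639561018532
APPEND 16: p_11 = 16·214114059273729 + 5089889815892 = 3430914838195556, q_11 = 16·7639561018532 + 181606588367 = 122414582884879 → 3430914838195556/122414582884879
APPEND 47: p_12 = 47·3430914838195556 + 214114059273729 = 161467111454464861, q_12 = 47·122414582884879 + 7639561018532 = 5761124956607845 → 161467111454464861/5761124956607845
APPEND 12: p_13 = 12·161467111454464861 + 3430914838195556 = 1941036252291773888, q_13 = 12·5761124956607845 + 122414582884879 = 69255914062179019 → 1941036252291773888/69255914062179019
APPEND 45: p_14 = 45·1941036252291773888 + 161467111454464861 = 87508098464584289821, q_14 = 45·69255914062179019 + 5761124956607845 = 3122277257754663700 → 87508098464584289821/3122277257754663700
APPEND 38: p_15 = 38·87508098464584289821 + 1941036252291773888 = 3327248777906494787086, q_15 = 38·3122277257754663700 + 69255914062179019 = 118715791708739399619 → 3327248777906494787086/118715791708739399619
APPEND 12: p_16 = 12·3327248777906494787086 + 87508098464584289821 = 40014493433342521734853, q_16 = 12·118715791708739399619 + 3122277257754663700 = 1427711777762627459128 → 40014493433342521734853/1427711777762627459128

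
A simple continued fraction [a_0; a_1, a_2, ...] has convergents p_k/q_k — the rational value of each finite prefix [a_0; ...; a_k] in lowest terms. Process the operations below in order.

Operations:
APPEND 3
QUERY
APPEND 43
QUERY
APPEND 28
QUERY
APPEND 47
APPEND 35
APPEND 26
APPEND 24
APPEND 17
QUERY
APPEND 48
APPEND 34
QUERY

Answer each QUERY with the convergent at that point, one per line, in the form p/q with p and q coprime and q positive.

3/1
130/43
3643/1205
63985966687/21164723987
104616743142287/34604220388769

APPEND 3: p_0 = 3·1 + 0 = 3, q_0 = 3·0 + 1 = 1 → 3/1
APPEND 43: p_1 = 43·3 + 1 = 130, q_1 = 43·1 + 0 = 43 → 130/43
APPEND 28: p_2 = 28·130 + 3 = 3643, q_2 = 28·43 + 1 = 1205 → 3643/1205
APPEND 47: p_3 = 47·3643 + 130 = 171351, q_3 = 47·1205 + 43 = 56678 → 171351/56678
APPEND 35: p_4 = 35·171351 + 3643 = 6000928, q_4 = 35·56678 + 1205 = 1984935 → 6000928/1984935
APPEND 26: p_5 = 26·6000928 + 171351 = 156195479, q_5 = 26·1984935 + 56678 = 51664988 → 156195479/51664988
APPEND 24: p_6 = 24·156195479 + 6000928 = 3754692424, q_6 = 24·51664988 + 1984935 = 1241944647 → 3754692424/1241944647
APPEND 17: p_7 = 17·3754692424 + 156195479 = 63985966687, q_7 = 17·1241944647 + 51664988 = 21164723987 → 63985966687/21164723987
APPEND 48: p_8 = 48·63985966687 + 3754692424 = 3075081093400, q_8 = 48·21164723987 + 1241944647 = 1017148696023 → 3075081093400/1017148696023
APPEND 34: p_9 = 34·3075081093400 + 63985966687 = 104616743142287, q_9 = 34·1017148696023 + 21164723987 = 34604220388769 → 104616743142287/34604220388769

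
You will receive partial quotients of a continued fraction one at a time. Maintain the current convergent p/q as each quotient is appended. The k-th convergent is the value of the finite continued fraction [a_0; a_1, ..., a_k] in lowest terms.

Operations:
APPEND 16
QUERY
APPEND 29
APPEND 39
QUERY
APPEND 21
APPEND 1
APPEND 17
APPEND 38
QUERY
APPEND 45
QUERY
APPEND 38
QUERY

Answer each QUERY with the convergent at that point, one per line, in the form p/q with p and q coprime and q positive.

16/1
18151/1132
273164357/17036089
12299574080/767071667
467656979397/29165759435

APPEND 16: p_0 = 16·1 + 0 = 16, q_0 = 16·0 + 1 = 1 → 16/1
APPEND 29: p_1 = 29·16 + 1 = 465, q_1 = 29·1 + 0 = 29 → 465/29
APPEND 39: p_2 = 39·465 + 16 = 18151, q_2 = 39·29 + 1 = 1132 → 18151/1132
APPEND 21: p_3 = 21·18151 + 465 = 381636, q_3 = 21·1132 + 29 = 23801 → 381636/23801
APPEND 1: p_4 = 1·381636 + 18151 = 399787, q_4 = 1·23801 + 1132 = 24933 → 399787/24933
APPEND 17: p_5 = 17·399787 + 381636 = 7178015, q_5 = 17·24933 + 23801 = 447662 → 7178015/447662
APPEND 38: p_6 = 38·7178015 + 399787 = 273164357, q_6 = 38·447662 + 24933 = 17036089 → 273164357/17036089
APPEND 45: p_7 = 45·273164357 + 7178015 = 12299574080, q_7 = 45·17036089 + 447662 = 767071667 → 12299574080/767071667
APPEND 38: p_8 = 38·12299574080 + 273164357 = 467656979397, q_8 = 38·767071667 + 17036089 = 29165759435 → 467656979397/29165759435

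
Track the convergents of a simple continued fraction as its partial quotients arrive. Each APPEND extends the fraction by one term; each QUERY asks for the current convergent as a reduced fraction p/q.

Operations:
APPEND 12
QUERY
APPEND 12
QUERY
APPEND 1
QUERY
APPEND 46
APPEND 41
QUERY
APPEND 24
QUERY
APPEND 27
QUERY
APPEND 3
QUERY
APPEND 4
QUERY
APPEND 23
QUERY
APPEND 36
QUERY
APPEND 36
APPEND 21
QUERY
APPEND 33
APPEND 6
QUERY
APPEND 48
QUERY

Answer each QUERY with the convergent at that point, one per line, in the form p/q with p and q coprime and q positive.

APPEND 12: p_0 = 12·1 + 0 = 12, q_0 = 12·0 + 1 = 1 → 12/1
APPEND 12: p_1 = 12·12 + 1 = 145, q_1 = 12·1 + 0 = 12 → 145/12
APPEND 1: p_2 = 1·145 + 12 = 157, q_2 = 1·12 + 1 = 13 → 157/13
APPEND 46: p_3 = 46·157 + 145 = 7367, q_3 = 46·13 + 12 = 610 → 7367/610
APPEND 41: p_4 = 41·7367 + 157 = 302204, q_4 = 41·610 + 13 = 25023 → 302204/25023
APPEND 24: p_5 = 24·302204 + 7367 = 7260263, q_5 = 24·25023 + 610 = 601162 → 7260263/601162
APPEND 27: p_6 = 27·7260263 + 302204 = 196329305, q_6 = 27·601162 + 25023 = 16256397 → 196329305/16256397
APPEND 3: p_7 = 3·196329305 + 7260263 = 596248178, q_7 = 3·16256397 + 601162 = 49370353 → 596248178/49370353
APPEND 4: p_8 = 4·596248178 + 196329305 = 2581322017, q_8 = 4·49370353 + 16256397 = 213737809 → 2581322017/213737809
APPEND 23: p_9 = 23·2581322017 + 596248178 = 59966654569, q_9 = 23·213737809 + 49370353 = 4965339960 → 59966654569/4965339960
APPEND 36: p_10 = 36·59966654569 + 2581322017 = 2161380886501, q_10 = 36·4965339960 + 213737809 = 178965976369 → 2161380886501/178965976369
APPEND 36: p_11 = 36·2161380886501 + 59966654569 = 77869678568605, q_11 = 36·178965976369 + 4965339960 = 6447740489244 → 77869678568605/6447740489244
APPEND 21: p_12 = 21·77869678568605 + 2161380886501 = 1637424630827206, q_12 = 21·6447740489244 + 178965976369 = 135581516250493 → 1637424630827206/135581516250493
APPEND 33: p_13 = 33·1637424630827206 + 77869678568605 = 54112882495866403, q_13 = 33·135581516250493 + 6447740489244 = 4480637776755513 → 54112882495866403/4480637776755513
APPEND 6: p_14 = 6·54112882495866403 + 1637424630827206 = 326314719606025624, q_14 = 6·4480637776755513 + 135581516250493 = 27019408176783571 → 326314719606025624/27019408176783571
APPEND 48: p_15 = 48·326314719606025624 + 54112882495866403 = 15717219423585096355, q_15 = 48·27019408176783571 + 4480637776755513 = 1301412230262366921 → 15717219423585096355/1301412230262366921

12/1
145/12
157/13
302204/25023
7260263/601162
196329305/16256397
596248178/49370353
2581322017/213737809
59966654569/4965339960
2161380886501/178965976369
1637424630827206/135581516250493
326314719606025624/27019408176783571
15717219423585096355/1301412230262366921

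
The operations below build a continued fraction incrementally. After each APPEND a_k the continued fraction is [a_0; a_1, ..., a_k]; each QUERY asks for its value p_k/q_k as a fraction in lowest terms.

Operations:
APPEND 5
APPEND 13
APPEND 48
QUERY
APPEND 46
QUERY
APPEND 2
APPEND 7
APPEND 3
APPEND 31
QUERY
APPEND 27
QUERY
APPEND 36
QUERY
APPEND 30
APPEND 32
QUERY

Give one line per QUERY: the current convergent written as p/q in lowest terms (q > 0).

APPEND 5: p_0 = 5·1 + 0 = 5, q_0 = 5·0 + 1 = 1 → 5/1
APPEND 13: p_1 = 13·5 + 1 = 66, q_1 = 13·1 + 0 = 13 → 66/13
APPEND 48: p_2 = 48·66 + 5 = 3173, q_2 = 48·13 + 1 = 625 → 3173/625
APPEND 46: p_3 = 46·3173 + 66 = 146024, q_3 = 46·625 + 13 = 28763 → 146024/28763
APPEND 2: p_4 = 2·146024 + 3173 = 295221, q_4 = 2·28763 + 625 = 58151 → 295221/58151
APPEND 7: p_5 = 7·295221 + 146024 = 2212571, q_5 = 7·58151 + 28763 = 435820 → 2212571/435820
APPEND 3: p_6 = 3·2212571 + 295221 = 6932934, q_6 = 3·435820 + 58151 = 1365611 → 6932934/1365611
APPEND 31: p_7 = 31·6932934 + 2212571 = 217133525, q_7 = 31·1365611 + 435820 = 42769761 → 217133525/42769761
APPEND 27: p_8 = 27·217133525 + 6932934 = 5869538109, q_8 = 27·42769761 + 1365611 = 1156149158 → 5869538109/1156149158
APPEND 36: p_9 = 36·5869538109 + 217133525 = 211520505449, q_9 = 36·1156149158 + 42769761 = 41664139449 → 211520505449/41664139449
APPEND 30: p_10 = 30·211520505449 + 5869538109 = 6351484701579, q_10 = 30·41664139449 + 1156149158 = 1251080332628 → 6351484701579/1251080332628
APPEND 32: p_11 = 32·6351484701579 + 211520505449 = 203459030955977, q_11 = 32·1251080332628 + 41664139449 = 40076234783545 → 203459030955977/40076234783545

3173/625
146024/28763
217133525/42769761
5869538109/1156149158
211520505449/41664139449
203459030955977/40076234783545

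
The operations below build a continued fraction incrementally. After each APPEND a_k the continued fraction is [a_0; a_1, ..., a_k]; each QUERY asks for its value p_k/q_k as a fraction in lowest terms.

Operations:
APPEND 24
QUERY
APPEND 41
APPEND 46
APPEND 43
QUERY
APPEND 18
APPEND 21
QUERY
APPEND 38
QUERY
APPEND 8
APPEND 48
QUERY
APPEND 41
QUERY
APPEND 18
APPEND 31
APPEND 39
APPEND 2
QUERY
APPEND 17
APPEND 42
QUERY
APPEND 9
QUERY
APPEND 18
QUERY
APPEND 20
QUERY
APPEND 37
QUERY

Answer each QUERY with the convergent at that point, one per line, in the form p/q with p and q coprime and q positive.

APPEND 24: p_0 = 24·1 + 0 = 24, q_0 = 24·0 + 1 = 1 → 24/1
APPEND 41: p_1 = 41·24 + 1 = 985, q_1 = 41·1 + 0 = 41 → 985/41
APPEND 46: p_2 = 46·985 + 24 = 45334, q_2 = 46·41 + 1 = 1887 → 45334/1887
APPEND 43: p_3 = 43·45334 + 985 = 1950347, q_3 = 43·1887 + 41 = 81182 → 1950347/81182
APPEND 18: p_4 = 18·1950347 + 45334 = 35151580, q_4 = 18·81182 + 1887 = 1463163 → 35151580/1463163
APPEND 21: p_5 = 21·35151580 + 1950347 = 740133527, q_5 = 21·1463163 + 81182 = 30807605 → 740133527/30807605
APPEND 38: p_6 = 38·740133527 + 35151580 = 28160225606, q_6 = 38·30807605 + 1463163 = 1172152153 → 28160225606/1172152153
APPEND 8: p_7 = 8·28160225606 + 740133527 = 226021938375, q_7 = 8·1172152153 + 30807605 = 9408024829 → 226021938375/9408024829
APPEND 48: p_8 = 48·226021938375 + 28160225606 = 10877213267606, q_8 = 48·9408024829 + 1172152153 = 452757343945 → 10877213267606/452757343945
APPEND 41: p_9 = 41·10877213267606 + 226021938375 = 446191765910221, q_9 = 41·452757343945 + 9408024829 = 18572459126574 → 446191765910221/18572459126574
APPEND 18: p_10 = 18·446191765910221 + 10877213267606 = 8042328999651584, q_10 = 18·18572459126574 + 452757343945 = 334757021622277 → 8042328999651584/334757021622277
APPEND 31: p_11 = 31·8042328999651584 + 446191765910221 = 249758390755109325, q_11 = 31·334757021622277 + 18572459126574 = 10396040129417161 → 249758390755109325/10396040129417161
APPEND 39: p_12 = 39·249758390755109325 + 8042328999651584 = 9748619568448915259, q_12 = 39·10396040129417161 + 334757021622277 = 405780322068891556 → 9748619568448915259/405780322068891556
APPEND 2: p_13 = 2·9748619568448915259 + 249758390755109325 = 19746997527652939843, q_13 = 2·405780322068891556 + 10396040129417161 = 821956684267200273 → 19746997527652939843/821956684267200273
APPEND 17: p_14 = 17·19746997527652939843 + 9748619568448915259 = 345447577538548892590, q_14 = 17·821956684267200273 + 405780322068891556 = 14379043954611296197 → 345447577538548892590/14379043954611296197
APPEND 42: p_15 = 42·345447577538548892590 + 19746997527652939843 = 14528545254146706428623, q_15 = 42·14379043954611296197 + 821956684267200273 = 604741802777941640547 → 14528545254146706428623/604741802777941640547
APPEND 9: p_16 = 9·14528545254146706428623 + 345447577538548892590 = 131102354864858906750197, q_16 = 9·604741802777941640547 + 14379043954611296197 = 5457055268956086061120 → 131102354864858906750197/5457055268956086061120
APPEND 18: p_17 = 18·131102354864858906750197 + 14528545254146706428623 = 2374370932821607027932169, q_17 = 18·5457055268956086061120 + 604741802777941640547 = 98831736643987490740707 → 2374370932821607027932169/98831736643987490740707
APPEND 20: p_18 = 20·2374370932821607027932169 + 131102354864858906750197 = 47618521011296999465393577, q_18 = 20·98831736643987490740707 + 5457055268956086061120 = 1982091788148705900875260 → 47618521011296999465393577/1982091788148705900875260
APPEND 37: p_19 = 37·47618521011296999465393577 + 2374370932821607027932169 = 1764259648350810587247494518, q_19 = 37·1982091788148705900875260 + 98831736643987490740707 = 73436227898146105823125327 → 1764259648350810587247494518/73436227898146105823125327

24/1
1950347/81182
740133527/30807605
28160225606/1172152153
10877213267606/452757343945
446191765910221/18572459126574
19746997527652939843/821956684267200273
14528545254146706428623/604741802777941640547
131102354864858906750197/5457055268956086061120
2374370932821607027932169/98831736643987490740707
47618521011296999465393577/1982091788148705900875260
1764259648350810587247494518/73436227898146105823125327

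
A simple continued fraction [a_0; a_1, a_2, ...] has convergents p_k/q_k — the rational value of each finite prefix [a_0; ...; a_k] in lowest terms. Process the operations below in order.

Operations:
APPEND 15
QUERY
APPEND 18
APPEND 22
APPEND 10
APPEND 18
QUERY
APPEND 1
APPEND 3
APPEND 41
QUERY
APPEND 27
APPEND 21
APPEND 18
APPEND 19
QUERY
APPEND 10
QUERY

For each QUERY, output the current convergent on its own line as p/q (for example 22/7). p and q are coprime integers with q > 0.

15/1
1086715/72181
186753059/12404377
36512476157109/2425205358785
367040882905456/24379324817229

APPEND 15: p_0 = 15·1 + 0 = 15, q_0 = 15·0 + 1 = 1 → 15/1
APPEND 18: p_1 = 18·15 + 1 = 271, q_1 = 18·1 + 0 = 18 → 271/18
APPEND 22: p_2 = 22·271 + 15 = 5977, q_2 = 22·18 + 1 = 397 → 5977/397
APPEND 10: p_3 = 10·5977 + 271 = 60041, q_3 = 10·397 + 18 = 3988 → 60041/3988
APPEND 18: p_4 = 18·60041 + 5977 = 1086715, q_4 = 18·3988 + 397 = 72181 → 1086715/72181
APPEND 1: p_5 = 1·1086715 + 60041 = 1146756, q_5 = 1·72181 + 3988 = 76169 → 1146756/76169
APPEND 3: p_6 = 3·1146756 + 1086715 = 4526983, q_6 = 3·76169 + 72181 = 300688 → 4526983/300688
APPEND 41: p_7 = 41·4526983 + 1146756 = 186753059, q_7 = 41·300688 + 76169 = 12404377 → 186753059/12404377
APPEND 27: p_8 = 27·186753059 + 4526983 = 5046859576, q_8 = 27·12404377 + 300688 = 335218867 → 5046859576/335218867
APPEND 21: p_9 = 21·5046859576 + 186753059 = 106170804155, q_9 = 21·335218867 + 12404377 = 7052000584 → 106170804155/7052000584
APPEND 18: p_10 = 18·106170804155 + 5046859576 = 1916121334366, q_10 = 18·7052000584 + 335218867 = 127271229379 → 1916121334366/127271229379
APPEND 19: p_11 = 19·1916121334366 + 106170804155 = 36512476157109, q_11 = 19·127271229379 + 7052000584 = 2425205358785 → 36512476157109/2425205358785
APPEND 10: p_12 = 10·36512476157109 + 1916121334366 = 367040882905456, q_12 = 10·2425205358785 + 127271229379 = 24379324817229 → 367040882905456/24379324817229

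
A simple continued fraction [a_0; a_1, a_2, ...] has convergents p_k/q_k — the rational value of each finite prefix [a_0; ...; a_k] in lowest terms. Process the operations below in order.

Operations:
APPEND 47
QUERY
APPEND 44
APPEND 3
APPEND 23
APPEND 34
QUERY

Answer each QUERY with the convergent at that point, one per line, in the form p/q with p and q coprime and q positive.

APPEND 47: p_0 = 47·1 + 0 = 47, q_0 = 47·0 + 1 = 1 → 47/1
APPEND 44: p_1 = 44·47 + 1 = 2069, q_1 = 44·1 + 0 = 44 → 2069/44
APPEND 3: p_2 = 3·2069 + 47 = 6254, q_2 = 3·44 + 1 = 133 → 6254/133
APPEND 23: p_3 = 23·6254 + 2069 = 145911, q_3 = 23·133 + 44 = 3103 → 145911/3103
APPEND 34: p_4 = 34·145911 + 6254 = 4967228, q_4 = 34·3103 + 133 = 105635 → 4967228/105635

47/1
4967228/105635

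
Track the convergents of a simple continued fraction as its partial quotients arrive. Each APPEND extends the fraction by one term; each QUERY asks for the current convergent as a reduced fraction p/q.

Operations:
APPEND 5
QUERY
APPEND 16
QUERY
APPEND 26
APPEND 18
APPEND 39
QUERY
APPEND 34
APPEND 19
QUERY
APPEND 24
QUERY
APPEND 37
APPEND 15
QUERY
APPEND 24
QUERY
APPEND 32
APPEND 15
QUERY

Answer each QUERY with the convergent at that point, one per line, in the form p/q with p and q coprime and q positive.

5/1
81/16
1487192/293775
962936725/190215343
23161084007/4575164104
12892006758767/2546644471969
310266085255392/61288938614447
149431367109225057/29518179140628542

APPEND 5: p_0 = 5·1 + 0 = 5, q_0 = 5·0 + 1 = 1 → 5/1
APPEND 16: p_1 = 16·5 + 1 = 81, q_1 = 16·1 + 0 = 16 → 81/16
APPEND 26: p_2 = 26·81 + 5 = 2111, q_2 = 26·16 + 1 = 417 → 2111/417
APPEND 18: p_3 = 18·2111 + 81 = 38079, q_3 = 18·417 + 16 = 7522 → 38079/7522
APPEND 39: p_4 = 39·38079 + 2111 = 1487192, q_4 = 39·7522 + 417 = 293775 → 1487192/293775
APPEND 34: p_5 = 34·1487192 + 38079 = 50602607, q_5 = 34·293775 + 7522 = 9995872 → 50602607/9995872
APPEND 19: p_6 = 19·50602607 + 1487192 = 962936725, q_6 = 19·9995872 + 293775 = 190215343 → 962936725/190215343
APPEND 24: p_7 = 24·962936725 + 50602607 = 23161084007, q_7 = 24·190215343 + 9995872 = 4575164104 → 23161084007/4575164104
APPEND 37: p_8 = 37·23161084007 + 962936725 = 857923044984, q_8 = 37·4575164104 + 190215343 = 169471287191 → 857923044984/169471287191
APPEND 15: p_9 = 15·857923044984 + 23161084007 = 12892006758767, q_9 = 15·169471287191 + 4575164104 = 2546644471969 → 12892006758767/2546644471969
APPEND 24: p_10 = 24·12892006758767 + 857923044984 = 310266085255392, q_10 = 24·2546644471969 + 169471287191 = 61288938614447 → 310266085255392/61288938614447
APPEND 32: p_11 = 32·310266085255392 + 12892006758767 = 9941406734931311, q_11 = 32·61288938614447 + 2546644471969 = 1963792680134273 → 9941406734931311/1963792680134273
APPEND 15: p_12 = 15·9941406734931311 + 310266085255392 = 149431367109225057, q_12 = 15·1963792680134273 + 61288938614447 = 29518179140628542 → 149431367109225057/29518179140628542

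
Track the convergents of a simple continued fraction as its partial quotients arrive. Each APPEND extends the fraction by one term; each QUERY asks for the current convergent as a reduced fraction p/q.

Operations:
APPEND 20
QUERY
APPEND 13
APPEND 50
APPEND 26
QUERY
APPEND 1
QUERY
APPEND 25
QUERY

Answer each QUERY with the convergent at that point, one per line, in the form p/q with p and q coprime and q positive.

20/1
340081/16939
353151/17590
9168856/456689

APPEND 20: p_0 = 20·1 + 0 = 20, q_0 = 20·0 + 1 = 1 → 20/1
APPEND 13: p_1 = 13·20 + 1 = 261, q_1 = 13·1 + 0 = 13 → 261/13
APPEND 50: p_2 = 50·261 + 20 = 13070, q_2 = 50·13 + 1 = 651 → 13070/651
APPEND 26: p_3 = 26·13070 + 261 = 340081, q_3 = 26·651 + 13 = 16939 → 340081/16939
APPEND 1: p_4 = 1·340081 + 13070 = 353151, q_4 = 1·16939 + 651 = 17590 → 353151/17590
APPEND 25: p_5 = 25·353151 + 340081 = 9168856, q_5 = 25·17590 + 16939 = 456689 → 9168856/456689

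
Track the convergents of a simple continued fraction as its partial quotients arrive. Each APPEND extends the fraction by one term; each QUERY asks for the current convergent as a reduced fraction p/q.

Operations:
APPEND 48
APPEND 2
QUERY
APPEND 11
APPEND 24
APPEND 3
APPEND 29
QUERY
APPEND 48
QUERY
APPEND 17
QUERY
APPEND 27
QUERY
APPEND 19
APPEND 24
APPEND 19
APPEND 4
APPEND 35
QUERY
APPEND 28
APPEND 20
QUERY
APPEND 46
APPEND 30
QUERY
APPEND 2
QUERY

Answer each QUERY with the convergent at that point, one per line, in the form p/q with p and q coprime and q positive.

APPEND 48: p_0 = 48·1 + 0 = 48, q_0 = 48·0 + 1 = 1 → 48/1
APPEND 2: p_1 = 2·48 + 1 = 97, q_1 = 2·1 + 0 = 2 → 97/2
APPEND 11: p_2 = 11·97 + 48 = 1115, q_2 = 11·2 + 1 = 23 → 1115/23
APPEND 24: p_3 = 24·1115 + 97 = 26857, q_3 = 24·23 + 2 = 554 → 26857/554
APPEND 3: p_4 = 3·26857 + 1115 = 81686, q_4 = 3·554 + 23 = 1685 → 81686/1685
APPEND 29: p_5 = 29·81686 + 26857 = 2395751, q_5 = 29·1685 + 554 = 49419 → 2395751/49419
APPEND 48: p_6 = 48·2395751 + 81686 = 115077734, q_6 = 48·49419 + 1685 = 2373797 → 115077734/2373797
APPEND 17: p_7 = 17·115077734 + 2395751 = 1958717229, q_7 = 17·2373797 + 49419 = 40403968 → 1958717229/40403968
APPEND 27: p_8 = 27·1958717229 + 115077734 = 53000442917, q_8 = 27·40403968 + 2373797 = 1093280933 → 53000442917/1093280933
APPEND 19: p_9 = 19·53000442917 + 1958717229 = 1008967132652, q_9 = 19·1093280933 + 40403968 = 20812741695 → 1008967132652/20812741695
APPEND 24: p_10 = 24·1008967132652 + 53000442917 = 24268211626565, q_10 = 24·20812741695 + 1093280933 = 500599081613 → 24268211626565/500599081613
APPEND 19: p_11 = 19·24268211626565 + 1008967132652 = 462104988037387, q_11 = 19·500599081613 + 20812741695 = 9532195292342 → 462104988037387/9532195292342
APPEND 4: p_12 = 4·462104988037387 + 24268211626565 = 1872688163776113, q_12 = 4·9532195292342 + 500599081613 = 38629380250981 → 1872688163776113/38629380250981
APPEND 35: p_13 = 35·1872688163776113 + 462104988037387 = 66006190720201342, q_13 = 35·38629380250981 + 9532195292342 = 1361560504076677 → 66006190720201342/1361560504076677
APPEND 28: p_14 = 28·66006190720201342 + 1872688163776113 = 1850046028329413689, q_14 = 28·1361560504076677 + 38629380250981 = 38162323494397937 → 1850046028329413689/38162323494397937
APPEND 20: p_15 = 20·1850046028329413689 + 66006190720201342 = 37066926757308475122, q_15 = 20·38162323494397937 + 1361560504076677 = 764608030392035417 → 37066926757308475122/764608030392035417
APPEND 46: p_16 = 46·37066926757308475122 + 1850046028329413689 = 1706928676864519269301, q_16 = 46·764608030392035417 + 38162323494397937 = 35210131721528027119 → 1706928676864519269301/35210131721528027119
APPEND 30: p_17 = 30·1706928676864519269301 + 37066926757308475122 = 51244927232692886554152, q_17 = 30·35210131721528027119 + 764608030392035417 = 1057068559676232848987 → 51244927232692886554152/1057068559676232848987
APPEND 2: p_18 = 2·51244927232692886554152 + 1706928676864519269301 = 104196783142250292377605, q_18 = 2·1057068559676232848987 + 35210131721528027119 = 2149347251073993725093 → 104196783142250292377605/2149347251073993725093

97/2
2395751/49419
115077734/2373797
1958717229/40403968
53000442917/1093280933
66006190720201342/1361560504076677
37066926757308475122/764608030392035417
51244927232692886554152/1057068559676232848987
104196783142250292377605/2149347251073993725093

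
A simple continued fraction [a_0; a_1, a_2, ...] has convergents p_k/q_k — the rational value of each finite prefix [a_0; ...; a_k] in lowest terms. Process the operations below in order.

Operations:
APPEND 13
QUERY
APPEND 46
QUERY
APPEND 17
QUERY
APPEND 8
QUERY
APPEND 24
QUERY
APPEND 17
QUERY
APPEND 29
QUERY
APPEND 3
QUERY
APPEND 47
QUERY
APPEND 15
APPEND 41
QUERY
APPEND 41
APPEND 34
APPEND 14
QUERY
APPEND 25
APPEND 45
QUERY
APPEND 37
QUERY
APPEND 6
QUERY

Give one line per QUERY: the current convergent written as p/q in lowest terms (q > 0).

13/1
599/46
10196/783
82167/6310
1982204/152223
33779635/2594101
981591619/75381152
2978554492/228737557
140973652743/10826046331
86961890823860/6678222779733
1702941252569632909/130777067491467537
1922974122992393291644/147674452238121944397
71192737465868325649911/5467233481147637064397
429079398918202347191110/32951075339123944330779

APPEND 13: p_0 = 13·1 + 0 = 13, q_0 = 13·0 + 1 = 1 → 13/1
APPEND 46: p_1 = 46·13 + 1 = 599, q_1 = 46·1 + 0 = 46 → 599/46
APPEND 17: p_2 = 17·599 + 13 = 10196, q_2 = 17·46 + 1 = 783 → 10196/783
APPEND 8: p_3 = 8·10196 + 599 = 82167, q_3 = 8·783 + 46 = 6310 → 82167/6310
APPEND 24: p_4 = 24·82167 + 10196 = 1982204, q_4 = 24·6310 + 783 = 152223 → 1982204/152223
APPEND 17: p_5 = 17·1982204 + 82167 = 33779635, q_5 = 17·152223 + 6310 = 2594101 → 33779635/2594101
APPEND 29: p_6 = 29·33779635 + 1982204 = 981591619, q_6 = 29·2594101 + 152223 = 75381152 → 981591619/75381152
APPEND 3: p_7 = 3·981591619 + 33779635 = 2978554492, q_7 = 3·75381152 + 2594101 = 228737557 → 2978554492/228737557
APPEND 47: p_8 = 47·2978554492 + 981591619 = 140973652743, q_8 = 47·228737557 + 75381152 = 10826046331 → 140973652743/10826046331
APPEND 15: p_9 = 15·140973652743 + 2978554492 = 2117583345637, q_9 = 15·10826046331 + 228737557 = 162619432522 → 2117583345637/162619432522
APPEND 41: p_10 = 41·2117583345637 + 140973652743 = 86961890823860, q_10 = 41·162619432522 + 10826046331 = 6678222779733 → 86961890823860/6678222779733
APPEND 41: p_11 = 41·86961890823860 + 2117583345637 = 3567555107123897, q_11 = 41·6678222779733 + 162619432522 = 273969753401575 → 3567555107123897/273969753401575
APPEND 34: p_12 = 34·3567555107123897 + 86961890823860 = 121383835533036358, q_12 = 34·273969753401575 + 6678222779733 = 9321649838433283 → 121383835533036358/9321649838433283
APPEND 14: p_13 = 14·121383835533036358 + 3567555107123897 = 1702941252569632909, q_13 = 14·9321649838433283 + 273969753401575 = 130777067491467537 → 1702941252569632909/130777067491467537
APPEND 25: p_14 = 25·1702941252569632909 + 121383835533036358 = 42694915149773859083, q_14 = 25·130777067491467537 + 9321649838433283 = 3278748337125121708 → 42694915149773859083/3278748337125121708
APPEND 45: p_15 = 45·42694915149773859083 + 1702941252569632909 = 1922974122992393291644, q_15 = 45·3278748337125121708 + 130777067491467537 = 147674452238121944397 → 1922974122992393291644/147674452238121944397
APPEND 37: p_16 = 37·1922974122992393291644 + 42694915149773859083 = 71192737465868325649911, q_16 = 37·147674452238121944397 + 3278748337125121708 = 5467233481147637064397 → 71192737465868325649911/5467233481147637064397
APPEND 6: p_17 = 6·71192737465868325649911 + 1922974122992393291644 = 429079398918202347191110, q_17 = 6·5467233481147637064397 + 147674452238121944397 = 32951075339123944330779 → 429079398918202347191110/32951075339123944330779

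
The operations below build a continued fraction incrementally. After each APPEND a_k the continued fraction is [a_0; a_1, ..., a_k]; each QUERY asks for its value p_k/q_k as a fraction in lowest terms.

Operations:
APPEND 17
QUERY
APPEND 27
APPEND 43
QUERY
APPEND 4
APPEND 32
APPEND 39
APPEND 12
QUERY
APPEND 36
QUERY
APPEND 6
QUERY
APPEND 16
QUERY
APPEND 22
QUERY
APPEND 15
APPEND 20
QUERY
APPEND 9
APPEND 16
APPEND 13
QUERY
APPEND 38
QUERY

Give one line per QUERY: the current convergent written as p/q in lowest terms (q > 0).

APPEND 17: p_0 = 17·1 + 0 = 17, q_0 = 17·0 + 1 = 1 → 17/1
APPEND 27: p_1 = 27·17 + 1 = 460, q_1 = 27·1 + 0 = 27 → 460/27
APPEND 43: p_2 = 43·460 + 17 = 19797, q_2 = 43·27 + 1 = 1162 → 19797/1162
APPEND 4: p_3 = 4·19797 + 460 = 79648, q_3 = 4·1162 + 27 = 4675 → 79648/4675
APPEND 32: p_4 = 32·79648 + 19797 = 2568533, q_4 = 32·4675 + 1162 = 150762 → 2568533/150762
APPEND 39: p_5 = 39·2568533 + 79648 = 100252435, q_5 = 39·150762 + 4675 = 5884393 → 100252435/5884393
APPEND 12: p_6 = 12·100252435 + 2568533 = 1205597753, q_6 = 12·5884393 + 150762 = 70763478 → 1205597753/70763478
APPEND 36: p_7 = 36·1205597753 + 100252435 = 43501771543, q_7 = 36·70763478 + 5884393 = 2553369601 → 43501771543/2553369601
APPEND 6: p_8 = 6·43501771543 + 1205597753 = 262216227011, q_8 = 6·2553369601 + 70763478 = 15390981084 → 262216227011/15390981084
APPEND 16: p_9 = 16·262216227011 + 43501771543 = 4238961403719, q_9 = 16·15390981084 + 2553369601 = 248809066945 → 4238961403719/248809066945
APPEND 22: p_10 = 22·4238961403719 + 262216227011 = 93519367108829, q_10 = 22·248809066945 + 15390981084 = 5489190453874 → 93519367108829/5489190453874
APPEND 15: p_11 = 15·93519367108829 + 4238961403719 = 1407029468036154, q_11 = 15·5489190453874 + 248809066945 = 82586665875055 → 1407029468036154/82586665875055
APPEND 20: p_12 = 20·1407029468036154 + 93519367108829 = 28234108727831909, q_12 = 20·82586665875055 + 5489190453874 = 1657222507954974 → 28234108727831909/1657222507954974
APPEND 9: p_13 = 9·28234108727831909 + 1407029468036154 = 255514008018523335, q_13 = 9·1657222507954974 + 82586665875055 = 14997589237469821 → 255514008018523335/14997589237469821
APPEND 16: p_14 = 16·255514008018523335 + 28234108727831909 = 4116458237024205269, q_14 = 16·14997589237469821 + 1657222507954974 = 241618650307472110 → 4116458237024205269/241618650307472110
APPEND 13: p_15 = 13·4116458237024205269 + 255514008018523335 = 53769471089333191832, q_15 = 13·241618650307472110 + 14997589237469821 = 3156040043234607251 → 53769471089333191832/3156040043234607251
APPEND 38: p_16 = 38·53769471089333191832 + 4116458237024205269 = 2047356359631685494885, q_16 = 38·3156040043234607251 + 241618650307472110 = 120171140293222547648 → 2047356359631685494885/120171140293222547648

17/1
19797/1162
1205597753/70763478
43501771543/2553369601
262216227011/15390981084
4238961403719/248809066945
93519367108829/5489190453874
28234108727831909/1657222507954974
53769471089333191832/3156040043234607251
2047356359631685494885/120171140293222547648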